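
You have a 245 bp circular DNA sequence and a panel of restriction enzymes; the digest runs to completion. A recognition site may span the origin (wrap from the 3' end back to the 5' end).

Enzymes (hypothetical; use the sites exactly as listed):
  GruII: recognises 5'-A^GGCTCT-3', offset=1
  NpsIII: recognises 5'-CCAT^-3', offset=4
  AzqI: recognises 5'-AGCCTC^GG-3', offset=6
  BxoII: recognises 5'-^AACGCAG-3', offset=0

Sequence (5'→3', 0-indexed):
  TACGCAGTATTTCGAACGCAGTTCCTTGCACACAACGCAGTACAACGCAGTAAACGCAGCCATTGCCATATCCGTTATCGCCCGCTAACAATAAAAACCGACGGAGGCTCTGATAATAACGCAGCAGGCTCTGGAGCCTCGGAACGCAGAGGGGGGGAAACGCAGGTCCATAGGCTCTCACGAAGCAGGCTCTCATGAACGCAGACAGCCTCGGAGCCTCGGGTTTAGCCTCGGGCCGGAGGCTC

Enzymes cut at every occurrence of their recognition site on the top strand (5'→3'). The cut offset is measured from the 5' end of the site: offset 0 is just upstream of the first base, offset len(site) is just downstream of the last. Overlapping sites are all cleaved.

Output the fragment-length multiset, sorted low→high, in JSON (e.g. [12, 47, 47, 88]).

[1,2,6,8,8,9,9,10,10,11,12,12,13,14,15,15,16,19,19,36]

Scan for sites:
  GruII (AGGCTCT, off=1): starts [104, 125, 171, 186, 239] → cuts [105, 126, 172, 187, 240]
  NpsIII (CCAT, off=4): starts [59, 65, 167] → cuts [63, 69, 171]
  AzqI (AGCCTCGG, off=6): starts [134, 206, 214, 226] → cuts [140, 212, 220, 232]
  BxoII (AACGCAG, off=0): starts [14, 33, 43, 52, 117, 142, 158, 197] → cuts [14, 33, 43, 52, 117, 142, 158, 197]

All cut coordinates (distinct, sorted): [14, 33, 43, 52, 63, 69, 105, 117, 126, 140, 142, 158, 171, 172, 187, 197, 212, 220, 232, 240]

Fragments:
  14→33: 19 bp
  33→43: 10 bp
  43→52: 9 bp
  52→63: 11 bp
  63→69: 6 bp
  69→105: 36 bp
  105→117: 12 bp
  117→126: 9 bp
  126→140: 14 bp
  140→142: 2 bp
  142→158: 16 bp
  158→171: 13 bp
  171→172: 1 bp
  172→187: 15 bp
  187→197: 10 bp
  197→212: 15 bp
  212→220: 8 bp
  220→232: 12 bp
  232→240: 8 bp
  240→14 (wrap): 245-240+14 = 19 bp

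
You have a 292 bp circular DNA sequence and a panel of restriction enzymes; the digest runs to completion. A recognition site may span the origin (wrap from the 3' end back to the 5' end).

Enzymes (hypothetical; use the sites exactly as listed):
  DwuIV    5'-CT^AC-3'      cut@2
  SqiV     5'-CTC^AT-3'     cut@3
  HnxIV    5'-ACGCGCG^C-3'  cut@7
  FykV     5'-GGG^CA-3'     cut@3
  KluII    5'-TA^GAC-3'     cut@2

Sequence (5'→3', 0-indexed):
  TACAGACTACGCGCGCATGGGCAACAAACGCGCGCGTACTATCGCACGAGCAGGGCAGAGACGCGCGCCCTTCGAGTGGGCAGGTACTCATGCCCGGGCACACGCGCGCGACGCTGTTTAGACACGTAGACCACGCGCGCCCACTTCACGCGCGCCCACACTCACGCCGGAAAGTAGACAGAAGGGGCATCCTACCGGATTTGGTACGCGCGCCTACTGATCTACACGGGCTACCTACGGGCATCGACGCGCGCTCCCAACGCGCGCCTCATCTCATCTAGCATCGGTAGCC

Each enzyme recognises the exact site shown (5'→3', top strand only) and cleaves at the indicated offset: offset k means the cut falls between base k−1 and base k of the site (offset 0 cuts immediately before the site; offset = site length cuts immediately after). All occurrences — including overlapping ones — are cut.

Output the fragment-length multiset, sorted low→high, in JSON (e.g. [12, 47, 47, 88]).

Scan for sites:
  DwuIV CTAC/2: at [6, 191, 213, 221, 230, 234, 291] ⇒ [1, 8, 193, 215, 223, 232, 236]
  SqiV CTCAT/3: at [86, 267, 272] ⇒ [89, 270, 275]
  HnxIV ACGCGCGC/7: at [8, 27, 60, 101, 132, 147, 205, 246, 259] ⇒ [15, 34, 67, 108, 139, 154, 212, 253, 266]
  FykV GGGCA/3: at [18, 52, 77, 95, 184, 238] ⇒ [21, 55, 80, 98, 187, 241]
  KluII TAGAC/2: at [118, 126, 174] ⇒ [120, 128, 176]

Pooled cuts: [1, 8, 15, 21, 34, 55, 67, 80, 89, 98, 108, 120, 128, 139, 154, 176, 187, 193, 212, 215, 223, 232, 236, 241, 253, 266, 270, 275]

Fragments:
  1→8: 7 bp
  8→15: 7 bp
  15→21: 6 bp
  21→34: 13 bp
  34→55: 21 bp
  55→67: 12 bp
  67→80: 13 bp
  80→89: 9 bp
  89→98: 9 bp
  98→108: 10 bp
  108→120: 12 bp
  120→128: 8 bp
  128→139: 11 bp
  139→154: 15 bp
  154→176: 22 bp
  176→187: 11 bp
  187→193: 6 bp
  193→212: 19 bp
  212→215: 3 bp
  215→223: 8 bp
  223→232: 9 bp
  232→236: 4 bp
  236→241: 5 bp
  241→253: 12 bp
  253→266: 13 bp
  266→270: 4 bp
  270→275: 5 bp
  275→1 (wrap): 292-275+1 = 18 bp

[3,4,4,5,5,6,6,7,7,8,8,9,9,9,10,11,11,12,12,12,13,13,13,15,18,19,21,22]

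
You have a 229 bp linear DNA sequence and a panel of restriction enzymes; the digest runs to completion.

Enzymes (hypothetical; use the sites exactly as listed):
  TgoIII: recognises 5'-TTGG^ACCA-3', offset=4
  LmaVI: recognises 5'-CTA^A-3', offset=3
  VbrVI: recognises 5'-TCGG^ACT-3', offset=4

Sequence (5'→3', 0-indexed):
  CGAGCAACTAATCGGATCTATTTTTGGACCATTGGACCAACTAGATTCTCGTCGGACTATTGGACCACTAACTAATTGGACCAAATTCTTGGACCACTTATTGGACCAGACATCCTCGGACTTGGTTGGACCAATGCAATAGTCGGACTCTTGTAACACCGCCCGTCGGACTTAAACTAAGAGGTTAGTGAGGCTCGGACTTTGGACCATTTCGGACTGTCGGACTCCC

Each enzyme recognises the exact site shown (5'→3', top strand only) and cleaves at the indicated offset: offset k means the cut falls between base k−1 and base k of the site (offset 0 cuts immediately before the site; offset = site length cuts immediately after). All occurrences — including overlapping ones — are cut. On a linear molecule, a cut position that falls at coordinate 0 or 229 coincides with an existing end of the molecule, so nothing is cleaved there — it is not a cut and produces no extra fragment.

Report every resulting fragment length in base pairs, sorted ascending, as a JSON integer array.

Per-enzyme occurrences:
  TgoIII (TTGGACCA, off=4): starts [23, 31, 59, 75, 88, 100, 125, 201] → cuts [27, 35, 63, 79, 92, 104, 129, 205]
  LmaVI (CTAA, off=3): starts [7, 67, 71, 176] → cuts [10, 70, 74, 179]
  VbrVI (TCGGACT, off=4): starts [51, 115, 142, 165, 194, 211, 219] → cuts [55, 119, 146, 169, 198, 215, 223]

Pooled cuts: [10, 27, 35, 55, 63, 70, 74, 79, 92, 104, 119, 129, 146, 169, 179, 198, 205, 215, 223]

Fragments:
  [0,10): 10 bp
  [10,27): 17 bp
  [27,35): 8 bp
  [35,55): 20 bp
  [55,63): 8 bp
  [63,70): 7 bp
  [70,74): 4 bp
  [74,79): 5 bp
  [79,92): 13 bp
  [92,104): 12 bp
  [104,119): 15 bp
  [119,129): 10 bp
  [129,146): 17 bp
  [146,169): 23 bp
  [169,179): 10 bp
  [179,198): 19 bp
  [198,205): 7 bp
  [205,215): 10 bp
  [215,223): 8 bp
  [223,229): 6 bp

[4,5,6,7,7,8,8,8,10,10,10,10,12,13,15,17,17,19,20,23]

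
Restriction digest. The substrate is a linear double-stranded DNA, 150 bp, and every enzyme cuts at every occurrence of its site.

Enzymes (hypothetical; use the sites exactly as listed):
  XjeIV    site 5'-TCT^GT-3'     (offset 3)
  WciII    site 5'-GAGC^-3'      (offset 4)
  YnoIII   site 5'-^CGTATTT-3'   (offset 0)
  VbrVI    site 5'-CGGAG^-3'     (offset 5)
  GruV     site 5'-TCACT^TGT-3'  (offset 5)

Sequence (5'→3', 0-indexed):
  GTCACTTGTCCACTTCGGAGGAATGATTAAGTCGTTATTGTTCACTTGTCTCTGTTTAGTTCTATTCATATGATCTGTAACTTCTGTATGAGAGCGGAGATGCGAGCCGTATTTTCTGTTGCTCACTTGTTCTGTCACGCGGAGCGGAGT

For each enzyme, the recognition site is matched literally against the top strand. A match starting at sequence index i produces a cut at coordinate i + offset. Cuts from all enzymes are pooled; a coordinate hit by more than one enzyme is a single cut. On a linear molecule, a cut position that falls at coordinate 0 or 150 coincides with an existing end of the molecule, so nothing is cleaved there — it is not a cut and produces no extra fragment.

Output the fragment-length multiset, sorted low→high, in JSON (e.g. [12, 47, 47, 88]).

Scan for sites:
  XjeIV TCTGT/3: at [50, 73, 82, 114, 130] ⇒ [53, 76, 85, 117, 133]
  WciII GAGC/4: at [91, 103, 141] ⇒ [95, 107, 145]
  YnoIII CGTATTT/0: at [107] ⇒ [107]
  VbrVI CGGAG/5: at [15, 94, 139, 144] ⇒ [20, 99, 144, 149]
  GruV TCACTTGT/5: at [1, 41, 122] ⇒ [6, 46, 127]

All cut coordinates (distinct, sorted): [6, 20, 46, 53, 76, 85, 95, 99, 107, 117, 127, 133, 144, 145, 149]

Fragments:
  [0,6): 6 bp
  [6,20): 14 bp
  [20,46): 26 bp
  [46,53): 7 bp
  [53,76): 23 bp
  [76,85): 9 bp
  [85,95): 10 bp
  [95,99): 4 bp
  [99,107): 8 bp
  [107,117): 10 bp
  [117,127): 10 bp
  [127,133): 6 bp
  [133,144): 11 bp
  [144,145): 1 bp
  [145,149): 4 bp
  [149,150): 1 bp

[1,1,4,4,6,6,7,8,9,10,10,10,11,14,23,26]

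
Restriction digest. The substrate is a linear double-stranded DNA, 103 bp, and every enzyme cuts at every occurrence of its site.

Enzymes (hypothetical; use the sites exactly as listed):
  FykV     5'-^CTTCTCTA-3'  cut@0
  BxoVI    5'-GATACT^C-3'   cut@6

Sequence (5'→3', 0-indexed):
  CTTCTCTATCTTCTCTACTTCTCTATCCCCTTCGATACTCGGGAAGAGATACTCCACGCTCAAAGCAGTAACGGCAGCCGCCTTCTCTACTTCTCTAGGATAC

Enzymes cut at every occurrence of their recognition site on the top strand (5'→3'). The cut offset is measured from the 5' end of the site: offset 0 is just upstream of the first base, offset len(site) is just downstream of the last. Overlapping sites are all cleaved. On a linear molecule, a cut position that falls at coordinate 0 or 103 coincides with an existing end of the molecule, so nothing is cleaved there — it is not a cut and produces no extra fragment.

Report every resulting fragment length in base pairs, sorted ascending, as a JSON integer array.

Per-enzyme occurrences:
  FykV (CTTCTCTA, off=0): starts [0, 9, 17, 81, 89] → cuts [9, 17, 81, 89] (position 0 is a terminus of the linear molecule — no cut)
  BxoVI (GATACTC, off=6): starts [33, 47] → cuts [39, 53]

Pooled cuts: [9, 17, 39, 53, 81, 89]

Fragment lengths:
  [0,9): 9 bp
  [9,17): 8 bp
  [17,39): 22 bp
  [39,53): 14 bp
  [53,81): 28 bp
  [81,89): 8 bp
  [89,103): 14 bp

[8,8,9,14,14,22,28]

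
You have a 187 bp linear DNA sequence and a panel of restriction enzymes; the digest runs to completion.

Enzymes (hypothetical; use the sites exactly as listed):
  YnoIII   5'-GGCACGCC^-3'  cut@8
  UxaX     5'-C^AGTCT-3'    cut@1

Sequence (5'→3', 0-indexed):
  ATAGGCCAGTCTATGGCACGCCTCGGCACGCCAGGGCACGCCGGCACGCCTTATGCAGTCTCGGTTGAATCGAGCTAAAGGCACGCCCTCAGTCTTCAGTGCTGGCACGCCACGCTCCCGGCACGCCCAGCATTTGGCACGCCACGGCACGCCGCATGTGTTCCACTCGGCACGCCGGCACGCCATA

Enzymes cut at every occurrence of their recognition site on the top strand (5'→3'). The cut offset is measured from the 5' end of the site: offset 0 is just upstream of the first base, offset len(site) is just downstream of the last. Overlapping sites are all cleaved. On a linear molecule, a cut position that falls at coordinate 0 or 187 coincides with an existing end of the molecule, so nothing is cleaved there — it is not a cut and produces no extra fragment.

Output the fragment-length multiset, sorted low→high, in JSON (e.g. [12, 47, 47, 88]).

Scan for sites:
  YnoIII (GGCACGCC, off=8): starts [14, 24, 34, 42, 79, 103, 119, 135, 145, 168, 176] → cuts [22, 32, 42, 50, 87, 111, 127, 143, 153, 176, 184]
  UxaX (CAGTCT, off=1): starts [6, 55, 89] → cuts [7, 56, 90]

All cut coordinates (distinct, sorted): [7, 22, 32, 42, 50, 56, 87, 90, 111, 127, 143, 153, 176, 184]

Fragments:
  [0,7): 7 bp
  [7,22): 15 bp
  [22,32): 10 bp
  [32,42): 10 bp
  [42,50): 8 bp
  [50,56): 6 bp
  [56,87): 31 bp
  [87,90): 3 bp
  [90,111): 21 bp
  [111,127): 16 bp
  [127,143): 16 bp
  [143,153): 10 bp
  [153,176): 23 bp
  [176,184): 8 bp
  [184,187): 3 bp

[3,3,6,7,8,8,10,10,10,15,16,16,21,23,31]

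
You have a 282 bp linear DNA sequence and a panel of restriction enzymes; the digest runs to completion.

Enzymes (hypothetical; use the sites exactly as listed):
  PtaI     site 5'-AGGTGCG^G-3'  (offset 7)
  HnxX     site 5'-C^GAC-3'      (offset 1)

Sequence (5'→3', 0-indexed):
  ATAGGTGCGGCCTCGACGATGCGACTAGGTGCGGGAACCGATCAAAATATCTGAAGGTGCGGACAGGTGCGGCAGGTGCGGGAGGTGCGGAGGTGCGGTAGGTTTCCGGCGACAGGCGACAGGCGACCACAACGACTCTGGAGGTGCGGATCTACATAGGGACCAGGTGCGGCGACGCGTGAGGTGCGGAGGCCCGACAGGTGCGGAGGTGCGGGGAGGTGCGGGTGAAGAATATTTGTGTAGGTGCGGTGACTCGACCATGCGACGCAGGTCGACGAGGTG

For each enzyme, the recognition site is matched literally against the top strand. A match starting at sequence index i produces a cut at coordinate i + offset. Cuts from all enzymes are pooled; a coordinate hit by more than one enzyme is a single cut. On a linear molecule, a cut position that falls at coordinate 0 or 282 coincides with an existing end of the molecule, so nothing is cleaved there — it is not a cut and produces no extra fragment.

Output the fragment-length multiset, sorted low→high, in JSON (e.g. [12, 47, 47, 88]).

[2,5,7,7,7,7,8,8,8,8,9,9,9,9,9,10,10,10,10,11,13,15,15,23,25,28]

Site scan:
  PtaI AGGTGCGG/7: at [2, 26, 54, 64, 73, 82, 90, 141, 164, 181, 198, 206, 216, 241] ⇒ [9, 33, 61, 71, 80, 89, 97, 148, 171, 188, 205, 213, 223, 248]
  HnxX CGAC/1: at [13, 21, 109, 116, 123, 132, 172, 194, 254, 262, 272] ⇒ [14, 22, 110, 117, 124, 133, 173, 195, 255, 263, 273]

Pooled cuts: [9, 14, 22, 33, 61, 71, 80, 89, 97, 110, 117, 124, 133, 148, 171, 173, 188, 195, 205, 213, 223, 248, 255, 263, 273]

Fragments:
  [0,9): 9 bp
  [9,14): 5 bp
  [14,22): 8 bp
  [22,33): 11 bp
  [33,61): 28 bp
  [61,71): 10 bp
  [71,80): 9 bp
  [80,89): 9 bp
  [89,97): 8 bp
  [97,110): 13 bp
  [110,117): 7 bp
  [117,124): 7 bp
  [124,133): 9 bp
  [133,148): 15 bp
  [148,171): 23 bp
  [171,173): 2 bp
  [173,188): 15 bp
  [188,195): 7 bp
  [195,205): 10 bp
  [205,213): 8 bp
  [213,223): 10 bp
  [223,248): 25 bp
  [248,255): 7 bp
  [255,263): 8 bp
  [263,273): 10 bp
  [273,282): 9 bp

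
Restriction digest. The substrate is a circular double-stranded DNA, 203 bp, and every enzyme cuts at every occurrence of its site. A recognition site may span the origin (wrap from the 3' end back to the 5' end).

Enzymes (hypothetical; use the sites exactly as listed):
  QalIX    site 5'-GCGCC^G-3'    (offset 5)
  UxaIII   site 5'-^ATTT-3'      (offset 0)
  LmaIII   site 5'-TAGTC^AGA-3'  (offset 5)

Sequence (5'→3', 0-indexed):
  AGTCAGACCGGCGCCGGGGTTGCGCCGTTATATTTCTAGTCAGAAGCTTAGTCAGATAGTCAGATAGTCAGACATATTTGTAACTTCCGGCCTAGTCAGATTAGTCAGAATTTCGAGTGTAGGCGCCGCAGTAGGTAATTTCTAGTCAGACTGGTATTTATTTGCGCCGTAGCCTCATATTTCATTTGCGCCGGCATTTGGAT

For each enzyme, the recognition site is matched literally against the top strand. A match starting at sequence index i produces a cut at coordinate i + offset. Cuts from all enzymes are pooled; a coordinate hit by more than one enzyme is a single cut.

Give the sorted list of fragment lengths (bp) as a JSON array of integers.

Scan for sites:
  QalIX (GCGCCG, off=5): starts [10, 21, 122, 163, 187] → cuts [15, 26, 127, 168, 192]
  UxaIII (ATTT, off=0): starts [31, 75, 109, 137, 155, 159, 178, 183, 195] → cuts [31, 75, 109, 137, 155, 159, 178, 183, 195]
  LmaIII (TAGTCAGA, off=5): starts [36, 48, 56, 64, 92, 101, 142, 202] → cuts [4, 41, 53, 61, 69, 97, 106, 147]

Pooled cuts: [4, 15, 26, 31, 41, 53, 61, 69, 75, 97, 106, 109, 127, 137, 147, 155, 159, 168, 178, 183, 192, 195]

Fragments:
  4→15: 11 bp
  15→26: 11 bp
  26→31: 5 bp
  31→41: 10 bp
  41→53: 12 bp
  53→61: 8 bp
  61→69: 8 bp
  69→75: 6 bp
  75→97: 22 bp
  97→106: 9 bp
  106→109: 3 bp
  109→127: 18 bp
  127→137: 10 bp
  137→147: 10 bp
  147→155: 8 bp
  155→159: 4 bp
  159→168: 9 bp
  168→178: 10 bp
  178→183: 5 bp
  183→192: 9 bp
  192→195: 3 bp
  195→4 (wrap): 203-195+4 = 12 bp

[3,3,4,5,5,6,8,8,8,9,9,9,10,10,10,10,11,11,12,12,18,22]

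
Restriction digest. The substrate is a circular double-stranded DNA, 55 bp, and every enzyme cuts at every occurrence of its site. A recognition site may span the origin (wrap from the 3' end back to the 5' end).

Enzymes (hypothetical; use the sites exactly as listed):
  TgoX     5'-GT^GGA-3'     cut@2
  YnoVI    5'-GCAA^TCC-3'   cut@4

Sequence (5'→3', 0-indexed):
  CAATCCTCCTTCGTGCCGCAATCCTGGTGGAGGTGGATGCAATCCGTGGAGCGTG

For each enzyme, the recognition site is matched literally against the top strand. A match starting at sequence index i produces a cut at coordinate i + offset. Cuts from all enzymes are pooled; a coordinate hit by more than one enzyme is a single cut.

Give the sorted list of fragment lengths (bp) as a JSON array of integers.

Per-enzyme occurrences:
  TgoX GTGGA/2: at [26, 32, 45] ⇒ [28, 34, 47]
  YnoVI GCAATCC/4: at [17, 38, 54] ⇒ [3, 21, 42]

Pooled cuts: [3, 21, 28, 34, 42, 47]

Fragments:
  3→21: 18 bp
  21→28: 7 bp
  28→34: 6 bp
  34→42: 8 bp
  42→47: 5 bp
  47→3 (wrap): 55-47+3 = 11 bp

[5,6,7,8,11,18]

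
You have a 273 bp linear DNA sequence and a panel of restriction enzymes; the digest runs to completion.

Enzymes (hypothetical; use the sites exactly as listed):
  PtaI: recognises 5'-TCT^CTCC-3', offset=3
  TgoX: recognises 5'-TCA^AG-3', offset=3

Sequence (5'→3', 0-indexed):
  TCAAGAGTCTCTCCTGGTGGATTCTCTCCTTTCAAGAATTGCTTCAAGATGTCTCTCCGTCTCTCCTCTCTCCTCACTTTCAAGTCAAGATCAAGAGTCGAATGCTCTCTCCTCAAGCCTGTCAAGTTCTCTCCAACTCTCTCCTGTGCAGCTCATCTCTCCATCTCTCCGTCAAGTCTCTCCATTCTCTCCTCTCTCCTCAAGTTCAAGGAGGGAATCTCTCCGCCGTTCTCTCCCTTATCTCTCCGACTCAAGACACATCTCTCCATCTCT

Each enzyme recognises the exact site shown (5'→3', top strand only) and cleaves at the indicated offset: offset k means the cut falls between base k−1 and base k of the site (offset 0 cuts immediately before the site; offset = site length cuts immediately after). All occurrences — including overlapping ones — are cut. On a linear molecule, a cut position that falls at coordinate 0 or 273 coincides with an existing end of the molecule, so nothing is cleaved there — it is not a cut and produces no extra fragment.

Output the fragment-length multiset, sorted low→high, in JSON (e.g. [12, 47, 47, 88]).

[3,5,5,6,6,6,7,7,7,7,7,8,8,8,8,9,9,9,10,10,10,10,11,12,12,12,13,15,15,18]

Scan for sites:
  PtaI TCTCTCC/3: at [7, 22, 51, 59, 66, 105, 127, 137, 155, 163, 176, 185, 192, 217, 229, 240, 260] ⇒ [10, 25, 54, 62, 69, 108, 130, 140, 158, 166, 179, 188, 195, 220, 232, 243, 263]
  TgoX TCAAG/3: at [0, 31, 43, 79, 84, 90, 112, 121, 171, 199, 205, 250] ⇒ [3, 34, 46, 82, 87, 93, 115, 124, 174, 202, 208, 253]

All cut coordinates (distinct, sorted): [3, 10, 25, 34, 46, 54, 62, 69, 82, 87, 93, 108, 115, 124, 130, 140, 158, 166, 174, 179, 188, 195, 202, 208, 220, 232, 243, 253, 263]

Fragments:
  [0,3): 3 bp
  [3,10): 7 bp
  [10,25): 15 bp
  [25,34): 9 bp
  [34,46): 12 bp
  [46,54): 8 bp
  [54,62): 8 bp
  [62,69): 7 bp
  [69,82): 13 bp
  [82,87): 5 bp
  [87,93): 6 bp
  [93,108): 15 bp
  [108,115): 7 bp
  [115,124): 9 bp
  [124,130): 6 bp
  [130,140): 10 bp
  [140,158): 18 bp
  [158,166): 8 bp
  [166,174): 8 bp
  [174,179): 5 bp
  [179,188): 9 bp
  [188,195): 7 bp
  [195,202): 7 bp
  [202,208): 6 bp
  [208,220): 12 bp
  [220,232): 12 bp
  [232,243): 11 bp
  [243,253): 10 bp
  [253,263): 10 bp
  [263,273): 10 bp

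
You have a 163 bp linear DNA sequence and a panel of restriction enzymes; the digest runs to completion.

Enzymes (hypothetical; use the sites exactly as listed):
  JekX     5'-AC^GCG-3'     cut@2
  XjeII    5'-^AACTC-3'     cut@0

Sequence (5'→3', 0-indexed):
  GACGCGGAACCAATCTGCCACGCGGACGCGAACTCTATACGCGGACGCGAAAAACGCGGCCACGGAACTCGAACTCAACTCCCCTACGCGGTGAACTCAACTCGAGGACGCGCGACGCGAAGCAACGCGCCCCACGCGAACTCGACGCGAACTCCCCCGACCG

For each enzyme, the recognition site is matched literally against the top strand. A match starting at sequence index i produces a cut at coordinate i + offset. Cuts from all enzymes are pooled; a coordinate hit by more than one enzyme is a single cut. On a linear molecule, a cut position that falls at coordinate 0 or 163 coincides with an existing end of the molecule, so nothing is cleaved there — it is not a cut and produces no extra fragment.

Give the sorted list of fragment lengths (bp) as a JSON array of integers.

Site scan:
  JekX (ACGCG, off=2): starts [1, 19, 25, 38, 44, 53, 85, 107, 114, 124, 133, 144] → cuts [3, 21, 27, 40, 46, 55, 87, 109, 116, 126, 135, 146]
  XjeII (AACTC, off=0): starts [30, 65, 71, 76, 93, 98, 138, 149] → cuts [30, 65, 71, 76, 93, 98, 138, 149]

Pooled cuts: [3, 21, 27, 30, 40, 46, 55, 65, 71, 76, 87, 93, 98, 109, 116, 126, 135, 138, 146, 149]

Fragment lengths:
  [0,3): 3 bp
  [3,21): 18 bp
  [21,27): 6 bp
  [27,30): 3 bp
  [30,40): 10 bp
  [40,46): 6 bp
  [46,55): 9 bp
  [55,65): 10 bp
  [65,71): 6 bp
  [71,76): 5 bp
  [76,87): 11 bp
  [87,93): 6 bp
  [93,98): 5 bp
  [98,109): 11 bp
  [109,116): 7 bp
  [116,126): 10 bp
  [126,135): 9 bp
  [135,138): 3 bp
  [138,146): 8 bp
  [146,149): 3 bp
  [149,163): 14 bp

[3,3,3,3,5,5,6,6,6,6,7,8,9,9,10,10,10,11,11,14,18]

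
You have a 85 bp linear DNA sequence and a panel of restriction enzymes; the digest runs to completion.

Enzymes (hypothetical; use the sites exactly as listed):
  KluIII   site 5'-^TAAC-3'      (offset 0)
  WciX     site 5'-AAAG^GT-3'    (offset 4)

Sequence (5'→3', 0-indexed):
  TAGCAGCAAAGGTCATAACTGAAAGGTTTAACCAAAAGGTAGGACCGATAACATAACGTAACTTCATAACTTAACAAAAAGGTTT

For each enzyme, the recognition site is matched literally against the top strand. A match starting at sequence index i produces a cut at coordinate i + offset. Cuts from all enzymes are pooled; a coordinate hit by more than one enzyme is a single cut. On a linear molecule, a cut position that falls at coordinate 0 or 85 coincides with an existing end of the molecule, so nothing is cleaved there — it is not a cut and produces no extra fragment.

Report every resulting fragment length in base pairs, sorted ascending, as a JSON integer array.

Per-enzyme occurrences:
  KluIII (TAAC, off=0): starts [15, 28, 48, 53, 58, 66, 71] → cuts [15, 28, 48, 53, 58, 66, 71]
  WciX (AAAGGT, off=4): starts [7, 21, 34, 77] → cuts [11, 25, 38, 81]

All cut coordinates (distinct, sorted): [11, 15, 25, 28, 38, 48, 53, 58, 66, 71, 81]

Fragment lengths:
  [0,11): 11 bp
  [11,15): 4 bp
  [15,25): 10 bp
  [25,28): 3 bp
  [28,38): 10 bp
  [38,48): 10 bp
  [48,53): 5 bp
  [53,58): 5 bp
  [58,66): 8 bp
  [66,71): 5 bp
  [71,81): 10 bp
  [81,85): 4 bp

[3,4,4,5,5,5,8,10,10,10,10,11]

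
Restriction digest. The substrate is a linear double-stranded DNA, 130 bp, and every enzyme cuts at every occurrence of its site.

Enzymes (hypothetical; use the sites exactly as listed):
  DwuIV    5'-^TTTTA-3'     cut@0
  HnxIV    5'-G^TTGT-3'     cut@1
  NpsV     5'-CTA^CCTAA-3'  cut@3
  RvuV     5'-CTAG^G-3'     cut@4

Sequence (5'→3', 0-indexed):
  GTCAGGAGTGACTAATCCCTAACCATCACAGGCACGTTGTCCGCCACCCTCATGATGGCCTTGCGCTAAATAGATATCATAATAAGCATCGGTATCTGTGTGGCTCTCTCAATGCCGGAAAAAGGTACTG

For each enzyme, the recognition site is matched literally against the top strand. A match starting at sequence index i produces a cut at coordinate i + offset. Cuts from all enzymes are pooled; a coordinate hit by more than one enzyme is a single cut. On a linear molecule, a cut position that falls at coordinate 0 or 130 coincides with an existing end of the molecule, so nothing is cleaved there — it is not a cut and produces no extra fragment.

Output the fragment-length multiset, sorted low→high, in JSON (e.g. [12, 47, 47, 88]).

[36,94]

Scan for sites:
  DwuIV (TTTTA, off=0): no sites
  HnxIV (GTTGT, off=1): starts [35] → cuts [36]
  NpsV (CTACCTAA, off=3): no sites
  RvuV (CTAGG, off=4): no sites

All cut coordinates (distinct, sorted): [36]

Fragment lengths:
  [0,36): 36 bp
  [36,130): 94 bp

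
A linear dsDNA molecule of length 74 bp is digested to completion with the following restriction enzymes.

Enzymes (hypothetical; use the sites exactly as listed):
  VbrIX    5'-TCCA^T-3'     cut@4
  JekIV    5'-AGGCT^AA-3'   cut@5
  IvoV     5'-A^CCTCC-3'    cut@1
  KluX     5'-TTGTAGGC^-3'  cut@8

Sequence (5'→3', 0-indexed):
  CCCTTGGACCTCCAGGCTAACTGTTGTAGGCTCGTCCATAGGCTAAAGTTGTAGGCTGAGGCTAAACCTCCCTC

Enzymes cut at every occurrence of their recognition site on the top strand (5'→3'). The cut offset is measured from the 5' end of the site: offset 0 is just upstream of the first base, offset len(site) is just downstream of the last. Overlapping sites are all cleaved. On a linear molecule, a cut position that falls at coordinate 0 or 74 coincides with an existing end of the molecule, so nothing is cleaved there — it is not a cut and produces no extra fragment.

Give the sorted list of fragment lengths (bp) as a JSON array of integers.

Scan for sites:
  VbrIX TCCAT/4: at [34] ⇒ [38]
  JekIV AGGCTAA/5: at [13, 39, 58] ⇒ [18, 44, 63]
  IvoV ACCTCC/1: at [7, 65] ⇒ [8, 66]
  KluX TTGTAGGC/8: at [23, 48] ⇒ [31, 56]

All cut coordinates (distinct, sorted): [8, 18, 31, 38, 44, 56, 63, 66]

Fragment lengths:
  [0,8): 8 bp
  [8,18): 10 bp
  [18,31): 13 bp
  [31,38): 7 bp
  [38,44): 6 bp
  [44,56): 12 bp
  [56,63): 7 bp
  [63,66): 3 bp
  [66,74): 8 bp

[3,6,7,7,8,8,10,12,13]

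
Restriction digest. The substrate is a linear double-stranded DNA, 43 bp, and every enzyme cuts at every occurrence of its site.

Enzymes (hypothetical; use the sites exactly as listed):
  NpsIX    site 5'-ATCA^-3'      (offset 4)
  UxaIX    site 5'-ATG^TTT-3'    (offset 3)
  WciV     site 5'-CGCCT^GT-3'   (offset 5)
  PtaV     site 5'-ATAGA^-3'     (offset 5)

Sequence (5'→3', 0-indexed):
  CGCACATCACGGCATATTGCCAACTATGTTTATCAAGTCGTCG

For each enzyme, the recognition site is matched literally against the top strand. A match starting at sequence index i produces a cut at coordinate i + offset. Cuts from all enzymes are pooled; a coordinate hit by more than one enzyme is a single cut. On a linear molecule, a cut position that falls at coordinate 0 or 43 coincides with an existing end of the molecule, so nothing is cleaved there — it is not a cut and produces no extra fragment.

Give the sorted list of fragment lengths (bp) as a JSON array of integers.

Scan for sites:
  NpsIX ATCA/4: at [5, 31] ⇒ [9, 35]
  UxaIX ATGTTT/3: at [25] ⇒ [28]
  WciV (CGCCTGT, off=5): no sites
  PtaV (ATAGA, off=5): no sites

All cut coordinates (distinct, sorted): [9, 28, 35]

Fragment lengths:
  [0,9): 9 bp
  [9,28): 19 bp
  [28,35): 7 bp
  [35,43): 8 bp

[7,8,9,19]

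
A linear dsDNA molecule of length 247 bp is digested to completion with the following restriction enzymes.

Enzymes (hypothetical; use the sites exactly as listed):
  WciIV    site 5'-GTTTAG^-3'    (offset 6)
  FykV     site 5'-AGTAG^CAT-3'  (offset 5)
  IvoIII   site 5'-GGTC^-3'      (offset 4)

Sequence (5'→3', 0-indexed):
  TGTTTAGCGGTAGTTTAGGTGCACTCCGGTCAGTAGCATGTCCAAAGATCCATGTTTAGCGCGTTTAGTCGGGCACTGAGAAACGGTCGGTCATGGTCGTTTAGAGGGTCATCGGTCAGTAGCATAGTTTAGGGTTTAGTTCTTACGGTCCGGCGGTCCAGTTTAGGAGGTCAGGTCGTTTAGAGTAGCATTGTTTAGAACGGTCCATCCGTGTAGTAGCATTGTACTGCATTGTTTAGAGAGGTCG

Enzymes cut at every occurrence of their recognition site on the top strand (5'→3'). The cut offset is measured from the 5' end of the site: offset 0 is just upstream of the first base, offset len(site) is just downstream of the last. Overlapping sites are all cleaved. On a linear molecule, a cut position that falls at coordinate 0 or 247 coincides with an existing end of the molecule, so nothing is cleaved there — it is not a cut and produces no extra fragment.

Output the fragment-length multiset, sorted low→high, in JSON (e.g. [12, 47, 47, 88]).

Scan for sites:
  WciIV (GTTTAG, off=6): starts [1, 12, 53, 62, 98, 126, 133, 160, 177, 192, 233] → cuts [7, 18, 59, 68, 104, 132, 139, 166, 183, 198, 239]
  FykV (AGTAGCAT, off=5): starts [31, 117, 183, 214] → cuts [36, 122, 188, 219]
  IvoIII (GGTC, off=4): starts [27, 84, 88, 94, 106, 113, 146, 154, 168, 173, 201, 242] → cuts [31, 88, 92, 98, 110, 117, 150, 158, 172, 177, 205, 246]

Pooled cuts: [7, 18, 31, 36, 59, 68, 88, 92, 98, 104, 110, 117, 122, 132, 139, 150, 158, 166, 172, 177, 183, 188, 198, 205, 219, 239, 246]

Fragment lengths:
  [0,7): 7 bp
  [7,18): 11 bp
  [18,31): 13 bp
  [31,36): 5 bp
  [36,59): 23 bp
  [59,68): 9 bp
  [68,88): 20 bp
  [88,92): 4 bp
  [92,98): 6 bp
  [98,104): 6 bp
  [104,110): 6 bp
  [110,117): 7 bp
  [117,122): 5 bp
  [122,132): 10 bp
  [132,139): 7 bp
  [139,150): 11 bp
  [150,158): 8 bp
  [158,166): 8 bp
  [166,172): 6 bp
  [172,177): 5 bp
  [177,183): 6 bp
  [183,188): 5 bp
  [188,198): 10 bp
  [198,205): 7 bp
  [205,219): 14 bp
  [219,239): 20 bp
  [239,246): 7 bp
  [246,247): 1 bp

[1,4,5,5,5,5,6,6,6,6,6,7,7,7,7,7,8,8,9,10,10,11,11,13,14,20,20,23]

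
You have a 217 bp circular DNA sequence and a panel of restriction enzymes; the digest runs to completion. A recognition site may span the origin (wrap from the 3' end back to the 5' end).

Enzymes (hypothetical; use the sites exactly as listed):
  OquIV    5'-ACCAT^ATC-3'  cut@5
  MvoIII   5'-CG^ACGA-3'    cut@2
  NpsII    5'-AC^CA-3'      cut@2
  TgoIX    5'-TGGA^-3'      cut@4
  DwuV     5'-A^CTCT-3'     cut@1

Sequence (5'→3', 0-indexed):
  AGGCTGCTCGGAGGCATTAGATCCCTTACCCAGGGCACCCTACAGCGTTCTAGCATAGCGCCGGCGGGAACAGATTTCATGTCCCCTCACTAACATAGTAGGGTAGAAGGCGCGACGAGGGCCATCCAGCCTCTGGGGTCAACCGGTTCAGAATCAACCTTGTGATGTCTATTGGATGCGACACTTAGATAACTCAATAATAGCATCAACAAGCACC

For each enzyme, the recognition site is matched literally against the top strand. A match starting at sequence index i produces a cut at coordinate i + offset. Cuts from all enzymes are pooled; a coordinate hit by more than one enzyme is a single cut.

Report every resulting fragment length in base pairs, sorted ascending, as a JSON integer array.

Per-enzyme occurrences:
  OquIV (ACCATATC, off=5): no sites
  MvoIII (CGACGA, off=2): starts [112] → cuts [114]
  NpsII (ACCA, off=2): starts [214] → cuts [216]
  TgoIX (TGGA, off=4): starts [172] → cuts [176]
  DwuV (ACTCT, off=1): no sites

All cut coordinates (distinct, sorted): [114, 176, 216]

Fragment lengths:
  114→176: 62 bp
  176→216: 40 bp
  216→114 (wrap): 217-216+114 = 115 bp

[40,62,115]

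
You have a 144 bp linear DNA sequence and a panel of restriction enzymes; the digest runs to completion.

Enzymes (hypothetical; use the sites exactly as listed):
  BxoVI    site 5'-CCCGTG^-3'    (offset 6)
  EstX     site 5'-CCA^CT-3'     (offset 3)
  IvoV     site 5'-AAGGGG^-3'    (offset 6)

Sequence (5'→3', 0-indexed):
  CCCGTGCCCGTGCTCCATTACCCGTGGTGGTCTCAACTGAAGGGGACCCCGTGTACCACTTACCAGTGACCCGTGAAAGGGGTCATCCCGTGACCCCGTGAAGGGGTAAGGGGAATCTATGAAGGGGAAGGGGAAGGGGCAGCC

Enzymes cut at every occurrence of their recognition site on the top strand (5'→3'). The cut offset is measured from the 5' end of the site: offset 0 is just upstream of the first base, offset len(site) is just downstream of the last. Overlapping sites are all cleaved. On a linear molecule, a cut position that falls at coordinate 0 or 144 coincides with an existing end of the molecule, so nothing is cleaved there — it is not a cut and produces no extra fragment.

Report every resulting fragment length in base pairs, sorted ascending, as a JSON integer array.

[5,5,6,6,6,6,6,7,7,8,8,10,14,14,17,19]

Per-enzyme occurrences:
  BxoVI (CCCGTG, off=6): starts [0, 6, 20, 47, 69, 86, 94] → cuts [6, 12, 26, 53, 75, 92, 100]
  EstX (CCACT, off=3): starts [55] → cuts [58]
  IvoV (AAGGGG, off=6): starts [39, 76, 100, 107, 121, 127, 133] → cuts [45, 82, 106, 113, 127, 133, 139]

Pooled cuts: [6, 12, 26, 45, 53, 58, 75, 82, 92, 100, 106, 113, 127, 133, 139]

Fragments:
  [0,6): 6 bp
  [6,12): 6 bp
  [12,26): 14 bp
  [26,45): 19 bp
  [45,53): 8 bp
  [53,58): 5 bp
  [58,75): 17 bp
  [75,82): 7 bp
  [82,92): 10 bp
  [92,100): 8 bp
  [100,106): 6 bp
  [106,113): 7 bp
  [113,127): 14 bp
  [127,133): 6 bp
  [133,139): 6 bp
  [139,144): 5 bp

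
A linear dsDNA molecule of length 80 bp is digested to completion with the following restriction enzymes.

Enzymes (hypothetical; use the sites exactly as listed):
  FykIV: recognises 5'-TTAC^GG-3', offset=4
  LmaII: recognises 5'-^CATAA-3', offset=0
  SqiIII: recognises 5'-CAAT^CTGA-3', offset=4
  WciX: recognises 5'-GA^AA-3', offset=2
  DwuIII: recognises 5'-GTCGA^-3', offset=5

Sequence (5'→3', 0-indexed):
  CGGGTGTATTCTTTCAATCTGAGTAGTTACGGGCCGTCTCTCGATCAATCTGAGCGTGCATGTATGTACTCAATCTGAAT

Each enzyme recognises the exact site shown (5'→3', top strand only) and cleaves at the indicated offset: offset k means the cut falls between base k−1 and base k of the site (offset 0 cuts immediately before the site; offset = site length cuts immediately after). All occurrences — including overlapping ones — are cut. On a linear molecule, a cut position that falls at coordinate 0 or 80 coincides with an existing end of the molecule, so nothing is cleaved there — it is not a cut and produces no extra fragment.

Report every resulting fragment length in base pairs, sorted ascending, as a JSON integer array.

[6,12,18,19,25]

Per-enzyme occurrences:
  FykIV TTACGG/4: at [26] ⇒ [30]
  LmaII (CATAA, off=0): no sites
  SqiIII CAATCTGA/4: at [14, 45, 70] ⇒ [18, 49, 74]
  WciX (GAAA, off=2): no sites
  DwuIII (GTCGA, off=5): no sites

Pooled cuts: [18, 30, 49, 74]

Fragment lengths:
  [0,18): 18 bp
  [18,30): 12 bp
  [30,49): 19 bp
  [49,74): 25 bp
  [74,80): 6 bp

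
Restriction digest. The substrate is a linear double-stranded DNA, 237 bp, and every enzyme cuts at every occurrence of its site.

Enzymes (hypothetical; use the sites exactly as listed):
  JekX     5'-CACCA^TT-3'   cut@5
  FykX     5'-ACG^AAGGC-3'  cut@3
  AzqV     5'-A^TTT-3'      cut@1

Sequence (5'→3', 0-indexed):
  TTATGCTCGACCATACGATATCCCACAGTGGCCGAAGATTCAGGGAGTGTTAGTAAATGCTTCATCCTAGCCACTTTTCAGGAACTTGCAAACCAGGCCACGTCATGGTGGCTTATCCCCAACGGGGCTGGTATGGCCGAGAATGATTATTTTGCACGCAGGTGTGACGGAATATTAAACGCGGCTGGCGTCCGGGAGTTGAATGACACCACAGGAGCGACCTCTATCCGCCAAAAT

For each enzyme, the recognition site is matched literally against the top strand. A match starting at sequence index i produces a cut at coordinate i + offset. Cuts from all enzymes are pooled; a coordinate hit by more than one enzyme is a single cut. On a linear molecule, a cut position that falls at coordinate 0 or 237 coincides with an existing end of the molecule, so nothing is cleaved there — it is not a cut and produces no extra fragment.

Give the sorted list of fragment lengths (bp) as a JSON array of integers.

Per-enzyme occurrences:
  JekX (CACCATT, off=5): no sites
  FykX (ACGAAGGC, off=3): no sites
  AzqV (ATTT, off=1): starts [148] → cuts [149]

All cut coordinates (distinct, sorted): [149]

Fragments:
  [0,149): 149 bp
  [149,237): 88 bp

[88,149]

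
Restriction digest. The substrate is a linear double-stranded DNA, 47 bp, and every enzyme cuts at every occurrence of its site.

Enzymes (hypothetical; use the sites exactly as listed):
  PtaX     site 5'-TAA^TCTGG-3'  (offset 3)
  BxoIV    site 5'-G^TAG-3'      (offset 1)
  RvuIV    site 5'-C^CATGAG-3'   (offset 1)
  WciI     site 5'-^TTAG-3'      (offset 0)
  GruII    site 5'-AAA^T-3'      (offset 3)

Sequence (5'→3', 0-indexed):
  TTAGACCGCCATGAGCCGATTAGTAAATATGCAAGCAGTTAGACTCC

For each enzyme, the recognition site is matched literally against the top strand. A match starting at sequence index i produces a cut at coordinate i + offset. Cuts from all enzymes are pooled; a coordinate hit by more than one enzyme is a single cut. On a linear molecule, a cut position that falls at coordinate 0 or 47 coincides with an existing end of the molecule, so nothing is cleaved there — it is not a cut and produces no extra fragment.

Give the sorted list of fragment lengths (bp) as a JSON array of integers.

Scan for sites:
  PtaX (TAATCTGG, off=3): no sites
  BxoIV (GTAG, off=1): no sites
  RvuIV (CCATGAG, off=1): starts [8] → cuts [9]
  WciI (TTAG, off=0): starts [0, 19, 38] → cuts [19, 38] (position 0 is a terminus of the linear molecule — no cut)
  GruII (AAAT, off=3): starts [24] → cuts [27]

All cut coordinates (distinct, sorted): [9, 19, 27, 38]

Fragment lengths:
  [0,9): 9 bp
  [9,19): 10 bp
  [19,27): 8 bp
  [27,38): 11 bp
  [38,47): 9 bp

[8,9,9,10,11]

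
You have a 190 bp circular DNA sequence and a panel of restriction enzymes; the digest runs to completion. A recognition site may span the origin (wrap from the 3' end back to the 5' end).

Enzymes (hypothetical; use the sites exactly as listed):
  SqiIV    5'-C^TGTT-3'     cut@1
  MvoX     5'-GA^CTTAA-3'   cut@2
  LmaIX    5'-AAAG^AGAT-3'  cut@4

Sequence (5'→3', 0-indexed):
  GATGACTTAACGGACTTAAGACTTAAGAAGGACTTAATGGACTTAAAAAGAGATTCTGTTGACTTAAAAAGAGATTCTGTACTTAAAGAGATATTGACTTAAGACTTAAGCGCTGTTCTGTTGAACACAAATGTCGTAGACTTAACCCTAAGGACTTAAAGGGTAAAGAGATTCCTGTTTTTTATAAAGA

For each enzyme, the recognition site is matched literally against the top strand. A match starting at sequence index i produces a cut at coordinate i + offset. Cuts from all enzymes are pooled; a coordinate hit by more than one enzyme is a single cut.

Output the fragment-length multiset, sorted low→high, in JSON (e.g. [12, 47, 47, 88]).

[5,6,6,6,7,7,7,9,9,9,9,9,9,11,14,14,14,17,22]

Per-enzyme occurrences:
  SqiIV CTGTT/1: at [55, 112, 117, 174] ⇒ [56, 113, 118, 175]
  MvoX GACTTAA/2: at [3, 12, 19, 30, 39, 60, 95, 102, 138, 152] ⇒ [5, 14, 21, 32, 41, 62, 97, 104, 140, 154]
  LmaIX AAAGAGAT/4: at [46, 67, 84, 164, 185] ⇒ [50, 71, 88, 168, 189]

Pooled cuts: [5, 14, 21, 32, 41, 50, 56, 62, 71, 88, 97, 104, 113, 118, 140, 154, 168, 175, 189]

Fragments:
  5→14: 9 bp
  14→21: 7 bp
  21→32: 11 bp
  32→41: 9 bp
  41→50: 9 bp
  50→56: 6 bp
  56→62: 6 bp
  62→71: 9 bp
  71→88: 17 bp
  88→97: 9 bp
  97→104: 7 bp
  104→113: 9 bp
  113→118: 5 bp
  118→140: 22 bp
  140→154: 14 bp
  154→168: 14 bp
  168→175: 7 bp
  175→189: 14 bp
  189→5 (wrap): 190-189+5 = 6 bp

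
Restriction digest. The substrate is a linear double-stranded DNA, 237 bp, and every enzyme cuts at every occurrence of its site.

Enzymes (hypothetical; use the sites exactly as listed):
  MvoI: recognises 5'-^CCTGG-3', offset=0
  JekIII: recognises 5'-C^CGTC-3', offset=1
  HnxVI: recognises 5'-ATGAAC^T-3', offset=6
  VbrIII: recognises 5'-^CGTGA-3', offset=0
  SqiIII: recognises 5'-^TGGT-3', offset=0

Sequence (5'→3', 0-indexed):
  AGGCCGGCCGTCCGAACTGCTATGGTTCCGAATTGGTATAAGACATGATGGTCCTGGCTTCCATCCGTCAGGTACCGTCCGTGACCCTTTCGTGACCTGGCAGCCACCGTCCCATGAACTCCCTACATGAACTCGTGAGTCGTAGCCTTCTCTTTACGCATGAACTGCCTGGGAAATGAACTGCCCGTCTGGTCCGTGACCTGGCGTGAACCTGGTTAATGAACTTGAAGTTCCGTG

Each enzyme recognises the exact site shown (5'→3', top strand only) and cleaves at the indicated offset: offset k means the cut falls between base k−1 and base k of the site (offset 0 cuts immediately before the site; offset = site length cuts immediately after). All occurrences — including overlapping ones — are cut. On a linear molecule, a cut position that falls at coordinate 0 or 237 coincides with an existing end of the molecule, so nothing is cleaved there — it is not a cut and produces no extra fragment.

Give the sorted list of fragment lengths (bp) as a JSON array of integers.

Site scan:
  MvoI (CCTGG, off=0): starts [52, 95, 167, 199, 210] → cuts [52, 95, 167, 199, 210]
  JekIII (CCGTC, off=1): starts [7, 64, 74, 106, 184] → cuts [8, 65, 75, 107, 185]
  HnxVI (ATGAACT, off=6): starts [113, 126, 159, 175, 218] → cuts [119, 132, 165, 181, 224]
  VbrIII (CGTGA, off=0): starts [79, 90, 133, 194, 204] → cuts [79, 90, 133, 194, 204]
  SqiIII (TGGT, off=0): starts [22, 33, 48, 189, 212] → cuts [22, 33, 48, 189, 212]

All cut coordinates (distinct, sorted): [8, 22, 33, 48, 52, 65, 75, 79, 90, 95, 107, 119, 132, 133, 165, 167, 181, 185, 189, 194, 199, 204, 210, 212, 224]

Fragment lengths:
  [0,8): 8 bp
  [8,22): 14 bp
  [22,33): 11 bp
  [33,48): 15 bp
  [48,52): 4 bp
  [52,65): 13 bp
  [65,75): 10 bp
  [75,79): 4 bp
  [79,90): 11 bp
  [90,95): 5 bp
  [95,107): 12 bp
  [107,119): 12 bp
  [119,132): 13 bp
  [132,133): 1 bp
  [133,165): 32 bp
  [165,167): 2 bp
  [167,181): 14 bp
  [181,185): 4 bp
  [185,189): 4 bp
  [189,194): 5 bp
  [194,199): 5 bp
  [199,204): 5 bp
  [204,210): 6 bp
  [210,212): 2 bp
  [212,224): 12 bp
  [224,237): 13 bp

[1,2,2,4,4,4,4,5,5,5,5,6,8,10,11,11,12,12,12,13,13,13,14,14,15,32]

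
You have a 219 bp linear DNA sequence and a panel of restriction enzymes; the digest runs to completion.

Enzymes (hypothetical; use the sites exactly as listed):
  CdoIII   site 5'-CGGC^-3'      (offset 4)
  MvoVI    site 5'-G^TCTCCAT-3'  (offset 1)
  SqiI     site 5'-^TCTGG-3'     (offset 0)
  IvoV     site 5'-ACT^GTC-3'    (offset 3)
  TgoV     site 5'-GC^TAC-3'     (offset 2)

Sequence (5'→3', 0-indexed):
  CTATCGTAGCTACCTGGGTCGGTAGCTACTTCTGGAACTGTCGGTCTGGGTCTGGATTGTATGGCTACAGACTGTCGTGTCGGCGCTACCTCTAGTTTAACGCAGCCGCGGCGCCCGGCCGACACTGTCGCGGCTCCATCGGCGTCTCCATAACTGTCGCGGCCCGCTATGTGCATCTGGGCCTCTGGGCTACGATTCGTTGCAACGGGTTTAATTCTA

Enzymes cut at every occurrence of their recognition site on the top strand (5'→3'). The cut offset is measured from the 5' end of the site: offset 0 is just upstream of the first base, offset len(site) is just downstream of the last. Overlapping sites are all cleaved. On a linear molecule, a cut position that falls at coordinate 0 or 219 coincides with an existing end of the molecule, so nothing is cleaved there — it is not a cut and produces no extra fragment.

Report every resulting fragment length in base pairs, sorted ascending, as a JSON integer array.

[1,2,4,5,6,7,7,7,8,8,8,8,9,9,10,11,11,12,15,16,26,29]

Scan for sites:
  CdoIII CGGC/4: at [80, 108, 115, 130, 139, 159] ⇒ [84, 112, 119, 134, 143, 163]
  MvoVI GTCTCCAT/1: at [143] ⇒ [144]
  SqiI TCTGG/0: at [30, 44, 50, 175, 183] ⇒ [30, 44, 50, 175, 183]
  IvoV ACTGTC/3: at [36, 70, 123, 152] ⇒ [39, 73, 126, 155]
  TgoV GCTAC/2: at [8, 24, 63, 84, 188] ⇒ [10, 26, 65, 86, 190]

All cut coordinates (distinct, sorted): [10, 26, 30, 39, 44, 50, 65, 73, 84, 86, 112, 119, 126, 134, 143, 144, 155, 163, 175, 183, 190]

Fragment lengths:
  [0,10): 10 bp
  [10,26): 16 bp
  [26,30): 4 bp
  [30,39): 9 bp
  [39,44): 5 bp
  [44,50): 6 bp
  [50,65): 15 bp
  [65,73): 8 bp
  [73,84): 11 bp
  [84,86): 2 bp
  [86,112): 26 bp
  [112,119): 7 bp
  [119,126): 7 bp
  [126,134): 8 bp
  [134,143): 9 bp
  [143,144): 1 bp
  [144,155): 11 bp
  [155,163): 8 bp
  [163,175): 12 bp
  [175,183): 8 bp
  [183,190): 7 bp
  [190,219): 29 bp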